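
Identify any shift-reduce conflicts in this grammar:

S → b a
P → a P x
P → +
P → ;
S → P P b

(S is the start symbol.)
No shift-reduce conflicts

A shift-reduce conflict occurs when an LR(0) state has both:
  - a complete (reduce) item [A → α .] (dot at the end), and
  - a shift item [B → β . c γ] (dot before a terminal).

Augment with S' → S and build the canonical LR(0) collection (I0 = CLOSURE({[S' → . S]}), then GOTO on every symbol after a dot until no new states appear). It has 12 states:
  I0: { [P → . +], [P → . ;], [P → . a P x], [S → . P P b], [S → . b a], [S' → . S] }  — shift
  I1: { [P → + .] }  — reduce
  I2: { [P → ; .] }  — reduce
  I3: { [P → . +], [P → . ;], [P → . a P x], [S → P . P b] }  — shift
  I4: { [S' → S .] }  — accept
  I5: { [P → . +], [P → . ;], [P → . a P x], [P → a . P x] }  — shift
  I6: { [S → b . a] }  — shift
  I7: { [S → b a .] }  — reduce
  I8: { [P → a P . x] }  — shift
  I9: { [P → a P x .] }  — reduce
  I10: { [S → P P . b] }  — shift
  I11: { [S → P P b .] }  — reduce

No state contains both a complete item and a shift item.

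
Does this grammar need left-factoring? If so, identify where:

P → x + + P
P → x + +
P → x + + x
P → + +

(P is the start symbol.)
Yes, P has productions with common prefix 'x + +'

Left-factoring is needed when two productions for the same non-terminal
share a common prefix on the right-hand side.

Productions for P:
  P → x + + P
  P → x + +
  P → x + + x
  P → + +

Found common prefix 'x + +' in productions for P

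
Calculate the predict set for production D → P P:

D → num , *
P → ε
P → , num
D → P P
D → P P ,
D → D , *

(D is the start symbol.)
PREDICT(D → P P) = (FIRST(RHS) \ {ε}) ∪ (FOLLOW(D) if ε ∈ FIRST(RHS), i.e. RHS ⇒* ε)
FIRST(P) = { ',', ε }
FIRST(P P) = { ',', ε }
ε ∈ FIRST(P P) (the right-hand side is nullable), so add FOLLOW(D) = { $, ',' }
PREDICT(D → P P) = { $, ',' }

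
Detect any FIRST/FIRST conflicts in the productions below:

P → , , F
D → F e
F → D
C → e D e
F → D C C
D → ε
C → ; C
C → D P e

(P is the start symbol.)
FIRST sets of the non-terminals at (or reachable through a nullable prefix from) the front of some alternative:
  FIRST(F) = { ',', ';', 'e', ε }
  FIRST(D) = { ',', ';', 'e', ε }
  FIRST(C) = { ',', ';', 'e' }
  FIRST(P) = { ',' }

Productions for D:
  D → F e: FIRST = { ',', ';', 'e' }
  D → ε: FIRST = { ε }
Productions for F:
  F → D: FIRST = { ',', ';', 'e', ε }
  F → D C C: FIRST = { ',', ';', 'e' }
Productions for C:
  C → e D e: FIRST = { 'e' }
  C → ; C: FIRST = { ';' }
  C → D P e: FIRST = { ',', ';', 'e' }
P has only one production, so no FIRST/FIRST conflict is possible there.

Conflict for F: F → D and F → D C C
  Overlap: { ',', ';', 'e' }
Conflict for C: C → e D e and C → D P e
  Overlap: { 'e' }
Conflict for C: C → ; C and C → D P e
  Overlap: { ';' }

Answer: Yes. F → D / F → D C C on { ',', ';', 'e' }; C → e D e / C → D P e on { 'e' }; C → ';' C / C → D P e on { ';' }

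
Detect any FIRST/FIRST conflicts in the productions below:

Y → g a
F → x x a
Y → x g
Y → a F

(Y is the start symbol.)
No FIRST/FIRST conflicts.

A FIRST/FIRST conflict occurs when two productions N → α and N → β for the same non-terminal have FIRST(α) ∩ FIRST(β) ≠ ∅ (with ε ∈ FIRST of a nullable right-hand side, so two nullable alternatives also conflict).

Productions for Y:
  Y → g a: FIRST = { 'g' }
  Y → x g: FIRST = { 'x' }
  Y → a F: FIRST = { 'a' }
F has only one production, so no FIRST/FIRST conflict is possible there.

All alternatives of each non-terminal have pairwise disjoint FIRST sets.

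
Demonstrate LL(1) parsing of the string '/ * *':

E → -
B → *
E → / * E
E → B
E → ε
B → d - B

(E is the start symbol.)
Stack is shown with the top on the left.

Stack    Input    Action
------------------------
E $      / * * $  output E → / * E
/ * E $  / * * $  match '/'
* E $    * * $    match '*'
E $      * $      output E → B
B $      * $      output B → *
* $      * $      match '*'
$        $        accept

The string is accepted.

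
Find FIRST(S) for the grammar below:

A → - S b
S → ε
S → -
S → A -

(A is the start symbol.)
{ '-', ε }

To compute FIRST(S), examine every production with S on the left-hand side, reading each right-hand side left to right until a non-nullable symbol is reached.

FIRST sets of the other non-terminals involved (by the same procedure, iterated to a fixed point):
  FIRST(A) = { '-' }

From S → ε:
  - ε-production, so ε ∈ FIRST(S)
From S → -:
  - '-' is a terminal: add '-' and stop
From S → A -:
  - A is a non-terminal: add FIRST(A) \ {ε} = { '-' }
    A is not nullable, so stop

Collecting: FIRST(S) = { '-', ε }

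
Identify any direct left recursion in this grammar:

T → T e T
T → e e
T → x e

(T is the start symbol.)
Direct left recursion occurs when N → N α for some non-terminal N (the right-hand side begins with the left-hand side itself).

T → T e T: LEFT RECURSIVE (starts with T)
T → e e: starts with e
T → x e: starts with x

The grammar has direct left recursion on: T.

Answer: Yes, T is left-recursive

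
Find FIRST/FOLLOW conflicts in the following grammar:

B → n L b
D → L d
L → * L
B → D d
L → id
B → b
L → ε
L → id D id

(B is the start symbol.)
A FIRST/FOLLOW conflict occurs when a non-terminal N has a nullable alternative N → β (β ⇒* ε) and another alternative N → α with FIRST(α) ∩ FOLLOW(N) ≠ ∅: on such a lookahead the parser cannot decide between expanding α and letting N vanish via β.

Nullable non-terminals: L.

L: nullable alternative(s) L → ε; FOLLOW(L) = { 'b', 'd' }
  L → * L: FIRST \ {ε} = { '*' } — disjoint from FOLLOW(L)
  L → id: FIRST \ {ε} = { 'id' } — disjoint from FOLLOW(L)
  L → ε: FIRST \ {ε} = { } — this is the only nullable alternative, skip
  L → id D id: FIRST \ {ε} = { 'id' } — disjoint from FOLLOW(L)

B, D have no nullable alternative, so no FIRST/FOLLOW check is needed there.

No FIRST/FOLLOW conflicts found.

Answer: No FIRST/FOLLOW conflicts.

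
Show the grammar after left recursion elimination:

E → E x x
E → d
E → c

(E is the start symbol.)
E → d E'
E → c E'
E' → x x E'
E' → ε

E is directly left-recursive. The standard transformation for
  A → A α₁ | ... | A α_m | β₁ | ... | β_n
is
  A  → β₁ A' | ... | β_n A'
  A' → α₁ A' | ... | α_m A' | ε

E → d becomes E → d E'
E → c becomes E → c E'
E → E x x becomes E' → x x E'
Add E' → ε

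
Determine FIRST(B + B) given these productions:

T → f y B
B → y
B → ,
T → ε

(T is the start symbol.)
FIRST sets of the non-terminals involved (from the grammar, by fixed-point iteration):
  FIRST(B) = { ',', 'y' }

To compute FIRST(B + B), process the symbols left to right:
Symbol B is a non-terminal. Add FIRST(B) \ {ε} = { ',', 'y' }
B is not nullable (ε ∉ FIRST(B)), so stop here.
FIRST(B + B) = { ',', 'y' }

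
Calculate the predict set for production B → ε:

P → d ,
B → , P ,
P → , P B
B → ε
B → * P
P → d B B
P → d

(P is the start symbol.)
{ $, '*', ',' }

PREDICT(B → ε) = (FIRST(RHS) \ {ε}) ∪ (FOLLOW(B) if ε ∈ FIRST(RHS), i.e. RHS ⇒* ε)
The right-hand side is ε (FIRST(ε) = { ε }), so the predict set is FOLLOW(B) = { $, '*', ',' }
PREDICT(B → ε) = { $, '*', ',' }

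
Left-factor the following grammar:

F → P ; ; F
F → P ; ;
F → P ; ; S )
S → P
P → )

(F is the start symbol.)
Left-factoring transforms A → αβ₁ | αβ₂ into A → αA' and A' → β₁ | β₂
(α is the longest common prefix among the alternatives). Repeat until
no nonterminal has two alternatives with a common prefix.

Round 1: F has alternatives sharing prefix 'P ; ;'. Introduce F': F → P ; ; F'
  Add: F' → F
  Add: F' → ε
  Add: F' → S )

No remaining common prefixes — done.

Resulting grammar:
F → P ; ; F'
F' → F
F' → ε
F' → S )
S → P
P → )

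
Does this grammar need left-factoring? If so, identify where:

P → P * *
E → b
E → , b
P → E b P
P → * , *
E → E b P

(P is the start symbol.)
Left-factoring is needed when two productions for the same non-terminal
share a common prefix on the right-hand side.

Productions for P:
  P → P * *
  P → E b P
  P → * , *
Productions for E:
  E → b
  E → , b
  E → E b P

No common prefixes found.

Answer: No, left-factoring is not needed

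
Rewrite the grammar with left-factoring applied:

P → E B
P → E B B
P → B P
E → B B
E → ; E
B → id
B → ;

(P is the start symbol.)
P → E B P'
P' → ε
P' → B
P → B P
E → B B
E → ; E
B → id
B → ;

Left-factoring transforms A → αβ₁ | αβ₂ into A → αA' and A' → β₁ | β₂
(α is the longest common prefix among the alternatives). Repeat until
no nonterminal has two alternatives with a common prefix.

Round 1: P has alternatives sharing prefix 'E B'. Introduce P': P → E B P'
  Add: P' → ε
  Add: P' → B

No remaining common prefixes — done.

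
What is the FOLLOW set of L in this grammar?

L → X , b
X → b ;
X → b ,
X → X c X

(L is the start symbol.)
L is the start symbol, so $ ∈ FOLLOW(L).
L does not occur on any right-hand side.

Taking the union: FOLLOW(L) = { $ }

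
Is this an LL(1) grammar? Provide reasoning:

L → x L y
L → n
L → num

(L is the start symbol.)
Yes, the grammar is LL(1).

For L:
  PREDICT(L → x L y) = { 'x' }
  PREDICT(L → n) = { 'n' }
  PREDICT(L → num) = { 'num' }

All predict sets are disjoint. The grammar IS LL(1).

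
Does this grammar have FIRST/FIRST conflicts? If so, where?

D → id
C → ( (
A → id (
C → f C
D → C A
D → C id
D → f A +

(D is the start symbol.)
FIRST sets of the non-terminals at (or reachable through a nullable prefix from) the front of some alternative:
  FIRST(C) = { '(', 'f' }

Productions for D:
  D → id: FIRST = { 'id' }
  D → C A: FIRST = { '(', 'f' }
  D → C id: FIRST = { '(', 'f' }
  D → f A +: FIRST = { 'f' }
Productions for C:
  C → ( (: FIRST = { '(' }
  C → f C: FIRST = { 'f' }
A has only one production, so no FIRST/FIRST conflict is possible there.

Conflict for D: D → C A and D → C id
  Overlap: { '(', 'f' }
Conflict for D: D → C A and D → f A +
  Overlap: { 'f' }
Conflict for D: D → C id and D → f A +
  Overlap: { 'f' }

Answer: Yes. D → C A / D → C id on { '(', 'f' }; D → C A / D → f A '+' on { 'f' }; D → C id / D → f A '+' on { 'f' }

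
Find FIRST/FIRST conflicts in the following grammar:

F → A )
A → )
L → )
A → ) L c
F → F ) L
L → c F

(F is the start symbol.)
A FIRST/FIRST conflict occurs when two productions N → α and N → β for the same non-terminal have FIRST(α) ∩ FIRST(β) ≠ ∅ (with ε ∈ FIRST of a nullable right-hand side, so two nullable alternatives also conflict).

FIRST sets of the non-terminals at (or reachable through a nullable prefix from) the front of some alternative:
  FIRST(A) = { ')' }
  FIRST(F) = { ')' }

Productions for F:
  F → A ): FIRST = { ')' }
  F → F ) L: FIRST = { ')' }
Productions for A:
  A → ): FIRST = { ')' }
  A → ) L c: FIRST = { ')' }
Productions for L:
  L → ): FIRST = { ')' }
  L → c F: FIRST = { 'c' }

Conflict for F: F → A ) and F → F ) L
  Overlap: { ')' }
Conflict for A: A → ) and A → ) L c
  Overlap: { ')' }

Answer: Yes. F → A ')' / F → F ')' L on { ')' }; A → ')' / A → ')' L c on { ')' }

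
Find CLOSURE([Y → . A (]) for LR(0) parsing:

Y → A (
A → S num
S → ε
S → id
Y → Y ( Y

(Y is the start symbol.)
{ [A → . S num], [S → . id], [S → .], [Y → . A (] }

To compute CLOSURE, for each item [A → α.Bβ] where B is a non-terminal, add [B → .γ] for all productions B → γ; repeat for the newly added items until nothing changes.

Start with: [Y → . A (]
  [Y → . A (] has the dot before A: add [A → . S num]
  [A → . S num] has the dot before S: add [S → .], [S → . id]
No further items can be added.

CLOSURE = { [A → . S num], [S → . id], [S → .], [Y → . A (] }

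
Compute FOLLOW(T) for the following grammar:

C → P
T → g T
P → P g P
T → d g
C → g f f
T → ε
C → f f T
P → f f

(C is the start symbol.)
{ $ }

In T → g T: T is at the end; this adds FOLLOW(T) to itself — nothing new
In C → f f T: T is at the end, add FOLLOW(C)

The FOLLOW sets referred to above (computed the same way, to a fixed point):
  FOLLOW(C) = { $ }

Taking the union: FOLLOW(T) = { $ }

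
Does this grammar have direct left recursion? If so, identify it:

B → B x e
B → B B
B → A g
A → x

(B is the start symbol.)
Direct left recursion occurs when N → N α for some non-terminal N (the right-hand side begins with the left-hand side itself).

B → B x e: LEFT RECURSIVE (starts with B)
B → B B: LEFT RECURSIVE (starts with B)
B → A g: starts with A
A → x: starts with x

The grammar has direct left recursion on: B.

Answer: Yes, B is left-recursive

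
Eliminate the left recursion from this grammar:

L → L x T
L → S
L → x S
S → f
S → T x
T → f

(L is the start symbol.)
L → S L'
L → x S L'
L' → x T L'
L' → ε
S → f
S → T x
T → f

L is directly left-recursive. The standard transformation for
  A → A α₁ | ... | A α_m | β₁ | ... | β_n
is
  A  → β₁ A' | ... | β_n A'
  A' → α₁ A' | ... | α_m A' | ε

L → S becomes L → S L'
L → x S becomes L → x S L'
L → L x T becomes L' → x T L'
Add L' → ε

Productions for other non-terminals are unchanged:
  S → f
  S → T x
  T → f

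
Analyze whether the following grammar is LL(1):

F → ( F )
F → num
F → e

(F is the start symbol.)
Yes, the grammar is LL(1).

A grammar is LL(1) if for each non-terminal N with multiple productions, the predict sets of those productions are pairwise disjoint, where PREDICT(N → α) = (FIRST(α) \ {ε}) ∪ (FOLLOW(N) if α ⇒* ε).

For F:
  PREDICT(F → '(' F ')') = { '(' }
  PREDICT(F → num) = { 'num' }
  PREDICT(F → e) = { 'e' }

All predict sets are disjoint. The grammar IS LL(1).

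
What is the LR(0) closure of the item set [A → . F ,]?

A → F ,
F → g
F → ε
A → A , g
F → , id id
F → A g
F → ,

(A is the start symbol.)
{ [A → . A , g], [A → . F ,], [F → . , id id], [F → . ,], [F → . A g], [F → . g], [F → .] }

To compute CLOSURE, for each item [A → α.Bβ] where B is a non-terminal, add [B → .γ] for all productions B → γ; repeat for the newly added items until nothing changes.

Start with: [A → . F ,]
  [A → . F ,] has the dot before F: add [F → . g], [F → .], [F → . , id id], [F → . A g], [F → . ,]
  [F → . A g] has the dot before A: add [A → . A , g]
No further items can be added.

CLOSURE = { [A → . A , g], [A → . F ,], [F → . , id id], [F → . ,], [F → . A g], [F → . g], [F → .] }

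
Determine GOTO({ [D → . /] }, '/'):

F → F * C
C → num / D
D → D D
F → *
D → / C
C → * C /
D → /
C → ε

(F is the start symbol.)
{ [D → / .] }

GOTO(I, '/') = CLOSURE({ [A → αX.β] : [A → α.Xβ] ∈ I, X = '/' })

Items with dot before '/', with the dot advanced:
  [D → . /] → [D → / .]
Closure adds nothing (no advanced item has the dot before a non-terminal).

GOTO = { [D → / .] }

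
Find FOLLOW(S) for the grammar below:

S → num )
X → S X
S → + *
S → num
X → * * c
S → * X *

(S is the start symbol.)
To compute FOLLOW(S), find every occurrence of S on a right-hand side N → α S β: add FIRST(β) \ {ε}, and if β is empty or nullable also add FOLLOW(N). Iterate to a fixed point.

S is the start symbol, so $ ∈ FOLLOW(S).
In X → S X: S is followed by X, add FIRST(X) \ {ε} = { '*', '+', 'num' }

Taking the union: FOLLOW(S) = { $, '*', '+', 'num' }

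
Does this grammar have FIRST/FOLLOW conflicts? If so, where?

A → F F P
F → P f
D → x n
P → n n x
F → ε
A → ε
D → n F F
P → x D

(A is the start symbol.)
A FIRST/FOLLOW conflict occurs when a non-terminal N has a nullable alternative N → β (β ⇒* ε) and another alternative N → α with FIRST(α) ∩ FOLLOW(N) ≠ ∅: on such a lookahead the parser cannot decide between expanding α and letting N vanish via β.

Nullable non-terminals: A, F.
FIRST sets used below: FIRST(F) = { 'n', 'x', ε }, FIRST(P) = { 'n', 'x' }

A: nullable alternative(s) A → ε; FOLLOW(A) = { $ }
  A → F F P: FIRST \ {ε} = { 'n', 'x' } — disjoint from FOLLOW(A)
  A → ε: FIRST \ {ε} = { } — this is the only nullable alternative, skip

F: nullable alternative(s) F → ε; FOLLOW(F) = { $, 'f', 'n', 'x' }
  F → P f: FIRST \ {ε} = { 'n', 'x' } — overlaps FOLLOW(F) on { 'n', 'x' }: CONFLICT
  F → ε: FIRST \ {ε} = { } — this is the only nullable alternative, skip

D, P have no nullable alternative, so no FIRST/FOLLOW check is needed there.

So the grammar has 1 FIRST/FOLLOW conflict (marked CONFLICT above).

Answer: Yes. F → P f with FOLLOW(F) on { 'n', 'x' }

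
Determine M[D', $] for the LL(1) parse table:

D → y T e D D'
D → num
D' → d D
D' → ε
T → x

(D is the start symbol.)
To find M[D', $], we find productions for D' where $ is in the predict set (PREDICT(N → α) = (FIRST(α) \ {ε}) ∪ (FOLLOW(N) if α ⇒* ε)).

Relevant sets:
  FOLLOW(D') = { $, 'd' }

D' → d D: PREDICT = { 'd' }
D' → ε: PREDICT = { $, 'd' }
  $ is in predict set, so this production goes in M[D', $]

M[D', $] = D' → ε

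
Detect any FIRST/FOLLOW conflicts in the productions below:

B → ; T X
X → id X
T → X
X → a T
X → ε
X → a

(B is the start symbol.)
A FIRST/FOLLOW conflict occurs when a non-terminal N has a nullable alternative N → β (β ⇒* ε) and another alternative N → α with FIRST(α) ∩ FOLLOW(N) ≠ ∅: on such a lookahead the parser cannot decide between expanding α and letting N vanish via β.

Nullable non-terminals: T, X.
T has a nullable alternative but only one production, so nothing to check.

X: nullable alternative(s) X → ε; FOLLOW(X) = { $, 'a', 'id' }
  X → id X: FIRST \ {ε} = { 'id' } — overlaps FOLLOW(X) on { 'id' }: CONFLICT
  X → a T: FIRST \ {ε} = { 'a' } — overlaps FOLLOW(X) on { 'a' }: CONFLICT
  X → ε: FIRST \ {ε} = { } — this is the only nullable alternative, skip
  X → a: FIRST \ {ε} = { 'a' } — overlaps FOLLOW(X) on { 'a' }: CONFLICT

B has no nullable alternative, so no FIRST/FOLLOW check is needed there.

So the grammar has 3 FIRST/FOLLOW conflicts (marked CONFLICT above).

Answer: Yes. X → id X with FOLLOW(X) on { 'id' }; X → a T with FOLLOW(X) on { 'a' }; X → a with FOLLOW(X) on { 'a' }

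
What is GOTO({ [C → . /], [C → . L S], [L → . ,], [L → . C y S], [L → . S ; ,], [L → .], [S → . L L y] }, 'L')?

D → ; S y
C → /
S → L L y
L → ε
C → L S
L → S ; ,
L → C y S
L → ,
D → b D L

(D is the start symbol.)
GOTO(I, 'L') = CLOSURE({ [A → αX.β] : [A → α.Xβ] ∈ I, X = 'L' })

Items with dot before 'L', with the dot advanced:
  [C → . L S] → [C → L . S]
  [S → . L L y] → [S → L . L y]
Closure of the advanced items:
  [C → L . S] has the dot before S: add [S → . L L y]
  [S → L . L y] has the dot before L: add [L → .], [L → . S ; ,], [L → . C y S], [L → . ,]
  [L → . C y S] has the dot before C: add [C → . /], [C → . L S]

GOTO = { [C → . /], [C → . L S], [C → L . S], [L → . ,], [L → . C y S], [L → . S ; ,], [L → .], [S → . L L y], [S → L . L y] }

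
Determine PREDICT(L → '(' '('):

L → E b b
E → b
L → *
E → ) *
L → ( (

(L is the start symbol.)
{ '(' }

PREDICT(L → '(' '(') = (FIRST(RHS) \ {ε}) ∪ (FOLLOW(L) if ε ∈ FIRST(RHS), i.e. RHS ⇒* ε)
FIRST('(' '(') = { '(' }
ε ∉ FIRST('(' '('), so FOLLOW(L) is not added.
PREDICT(L → '(' '(') = { '(' }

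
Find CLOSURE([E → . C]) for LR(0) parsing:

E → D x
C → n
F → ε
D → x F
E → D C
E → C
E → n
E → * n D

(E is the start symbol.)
To compute CLOSURE, for each item [A → α.Bβ] where B is a non-terminal, add [B → .γ] for all productions B → γ; repeat for the newly added items until nothing changes.

Start with: [E → . C]
  [E → . C] has the dot before C: add [C → . n]
No further items can be added.

CLOSURE = { [C → . n], [E → . C] }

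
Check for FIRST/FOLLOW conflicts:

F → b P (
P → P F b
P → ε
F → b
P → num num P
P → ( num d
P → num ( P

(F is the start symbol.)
Yes. P → P F b with FOLLOW(P) on { '(', 'b' }; P → '(' num d with FOLLOW(P) on { '(' }

A FIRST/FOLLOW conflict occurs when a non-terminal N has a nullable alternative N → β (β ⇒* ε) and another alternative N → α with FIRST(α) ∩ FOLLOW(N) ≠ ∅: on such a lookahead the parser cannot decide between expanding α and letting N vanish via β.

Nullable non-terminals: P.
FIRST sets used below: FIRST(P) = { '(', 'b', 'num', ε }, FIRST(F) = { 'b' }

P: nullable alternative(s) P → ε; FOLLOW(P) = { '(', 'b' }
  P → P F b: FIRST \ {ε} = { '(', 'b', 'num' } — overlaps FOLLOW(P) on { '(', 'b' }: CONFLICT
  P → ε: FIRST \ {ε} = { } — this is the only nullable alternative, skip
  P → num num P: FIRST \ {ε} = { 'num' } — disjoint from FOLLOW(P)
  P → ( num d: FIRST \ {ε} = { '(' } — overlaps FOLLOW(P) on { '(' }: CONFLICT
  P → num ( P: FIRST \ {ε} = { 'num' } — disjoint from FOLLOW(P)

F has no nullable alternative, so no FIRST/FOLLOW check is needed there.

So the grammar has 2 FIRST/FOLLOW conflicts (marked CONFLICT above).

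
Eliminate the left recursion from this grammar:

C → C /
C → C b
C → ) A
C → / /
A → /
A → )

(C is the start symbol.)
C is directly left-recursive. The standard transformation for
  A → A α₁ | ... | A α_m | β₁ | ... | β_n
is
  A  → β₁ A' | ... | β_n A'
  A' → α₁ A' | ... | α_m A' | ε

C → ) A becomes C → ) A C'
C → / / becomes C → / / C'
C → C / becomes C' → / C'
C → C b becomes C' → b C'
Add C' → ε

Productions for other non-terminals are unchanged:
  A → /
  A → )

Resulting grammar:
C → ) A C'
C → / / C'
C' → / C'
C' → b C'
C' → ε
A → /
A → )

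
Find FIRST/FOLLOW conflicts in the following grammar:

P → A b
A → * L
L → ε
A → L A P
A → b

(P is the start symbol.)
No FIRST/FOLLOW conflicts.

Nullable non-terminals: L.
L has a nullable alternative but only one production, so nothing to check.

A, P have no nullable alternative, so no FIRST/FOLLOW check is needed there.

No FIRST/FOLLOW conflicts found.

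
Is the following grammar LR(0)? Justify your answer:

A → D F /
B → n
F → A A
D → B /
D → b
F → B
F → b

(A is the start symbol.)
Augment with A' → A and build the canonical LR(0) collection (I0 = CLOSURE({[A' → . A]}), then GOTO on every symbol after a dot until no new states appear). It has 13 states:
  I0: { [A → . D F /], [A' → . A], [B → . n], [D → . B /], [D → . b] }  — shift
  I1: { [A' → A .] }  — accept
  I2: { [D → B . /] }  — shift
  I3: { [A → . D F /], [A → D . F /], [B → . n], [D → . B /], [D → . b], [F → . A A], [F → . B], [F → . b] }  — shift
  I4: { [D → b .] }  — reduce
  I5: { [B → n .] }  — reduce
  I6: { [A → . D F /], [B → . n], [D → . B /], [D → . b], [F → A . A] }  — shift
  I7: { [D → B . /], [F → B .] }  — shift, reduce
  I8: { [A → D F . /] }  — shift
  I9: { [D → b .], [F → b .] }  — 2 reduces
  I10: { [A → D F / .] }  — reduce
  I11: { [D → B / .] }  — reduce
  I12: { [F → A A .] }  — reduce

Conflict in state I7:
  Shift-reduce conflict between [F → B .] and [D → B . /]
So the grammar is NOT LR(0).

Answer: No. Shift-reduce conflict between [F → B .] and [D → B . /]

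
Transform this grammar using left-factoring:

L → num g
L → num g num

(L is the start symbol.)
L → num g L'
L' → ε
L' → num

Left-factoring transforms A → αβ₁ | αβ₂ into A → αA' and A' → β₁ | β₂
(α is the longest common prefix among the alternatives). Repeat until
no nonterminal has two alternatives with a common prefix.

Round 1: L has alternatives sharing prefix 'num g'. Introduce L': L → num g L'
  Add: L' → ε
  Add: L' → num

No remaining common prefixes — done.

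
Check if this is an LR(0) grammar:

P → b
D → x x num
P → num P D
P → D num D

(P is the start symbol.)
Yes, the grammar is LR(0)

Augment with P' → P and build the canonical LR(0) collection (I0 = CLOSURE({[P' → . P]}), then GOTO on every symbol after a dot until no new states appear). It has 12 states:
  I0: { [D → . x x num], [P → . D num D], [P → . b], [P → . num P D], [P' → . P] }  — shift
  I1: { [P → D . num D] }  — shift
  I2: { [P' → P .] }  — accept
  I3: { [P → b .] }  — reduce
  I4: { [D → . x x num], [P → . D num D], [P → . b], [P → . num P D], [P → num . P D] }  — shift
  I5: { [D → x . x num] }  — shift
  I6: { [D → x x . num] }  — shift
  I7: { [D → x x num .] }  — reduce
  I8: { [D → . x x num], [P → num P . D] }  — shift
  I9: { [P → num P D .] }  — reduce
  I10: { [D → . x x num], [P → D num . D] }  — shift
  I11: { [P → D num D .] }  — reduce

Every state is either a pure shift/goto state or contains exactly one complete item and nothing to shift — no conflicts. The grammar is LR(0).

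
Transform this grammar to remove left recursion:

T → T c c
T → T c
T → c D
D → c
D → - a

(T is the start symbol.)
T → c D T'
T' → c c T'
T' → c T'
T' → ε
D → c
D → - a

T is directly left-recursive. The standard transformation for
  A → A α₁ | ... | A α_m | β₁ | ... | β_n
is
  A  → β₁ A' | ... | β_n A'
  A' → α₁ A' | ... | α_m A' | ε

T → c D becomes T → c D T'
T → T c c becomes T' → c c T'
T → T c becomes T' → c T'
Add T' → ε

Productions for other non-terminals are unchanged:
  D → c
  D → - a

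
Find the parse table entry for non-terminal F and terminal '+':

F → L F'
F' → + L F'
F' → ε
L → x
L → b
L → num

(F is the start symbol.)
Empty (error entry)

To find M[F, '+'], we find productions for F where '+' is in the predict set (PREDICT(N → α) = (FIRST(α) \ {ε}) ∪ (FOLLOW(N) if α ⇒* ε)).

Relevant sets:
  FIRST(L) = { 'b', 'num', 'x' }

F → L F': PREDICT = { 'b', 'num', 'x' }

M[F, '+'] is empty (no production applies)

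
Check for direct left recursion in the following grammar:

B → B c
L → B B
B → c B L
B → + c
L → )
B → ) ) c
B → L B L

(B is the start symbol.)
Yes, B is left-recursive

B → B c: LEFT RECURSIVE (starts with B)
L → B B: starts with B
B → c B L: starts with c
B → + c: starts with '+'
L → ): starts with ')'
B → ) ) c: starts with ')'
B → L B L: starts with L

The grammar has direct left recursion on: B.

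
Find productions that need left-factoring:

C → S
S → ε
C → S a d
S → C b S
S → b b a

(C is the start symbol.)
Left-factoring is needed when two productions for the same non-terminal
share a common prefix on the right-hand side.

Productions for C:
  C → S
  C → S a d
Productions for S:
  S → ε
  S → C b S
  S → b b a

Found common prefix 'S' in productions for C

Answer: Yes, C has productions with common prefix 'S'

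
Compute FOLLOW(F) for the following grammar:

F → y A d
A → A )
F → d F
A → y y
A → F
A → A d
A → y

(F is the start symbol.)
{ $, ')', 'd' }

To compute FOLLOW(F), find every occurrence of F on a right-hand side N → α F β: add FIRST(β) \ {ε}, and if β is empty or nullable also add FOLLOW(N). Iterate to a fixed point.

F is the start symbol, so $ ∈ FOLLOW(F).
In F → d F: F is at the end; this adds FOLLOW(F) to itself — nothing new
In A → F: F is at the end, add FOLLOW(A)

The FOLLOW sets referred to above (computed the same way, to a fixed point):
  FOLLOW(A) = { ')', 'd' }

Taking the union: FOLLOW(F) = { $, ')', 'd' }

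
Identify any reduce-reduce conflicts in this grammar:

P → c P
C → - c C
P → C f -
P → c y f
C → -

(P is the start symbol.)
No reduce-reduce conflicts

A reduce-reduce conflict occurs when an LR(0) state has two complete items [A → α .] and [B → β .] — both call for a reduction, and with no lookahead the parser cannot choose between them.

Augment with P' → P and build the canonical LR(0) collection (I0 = CLOSURE({[P' → . P]}), then GOTO on every symbol after a dot until no new states appear). It has 12 states:
  I0: { [C → . - c C], [C → . -], [P → . C f -], [P → . c P], [P → . c y f], [P' → . P] }  — shift
  I1: { [C → - . c C], [C → - .] }  — shift, reduce
  I2: { [P → C . f -] }  — shift
  I3: { [P' → P .] }  — accept
  I4: { [C → . - c C], [C → . -], [P → . C f -], [P → . c P], [P → . c y f], [P → c . P], [P → c . y f] }  — shift
  I5: { [P → c P .] }  — reduce
  I6: { [P → c y . f] }  — shift
  I7: { [P → c y f .] }  — reduce
  I8: { [P → C f . -] }  — shift
  I9: { [P → C f - .] }  — reduce
  I10: { [C → - c . C], [C → . - c C], [C → . -] }  — shift
  I11: { [C → - c C .] }  — reduce

No state contains more than one complete item.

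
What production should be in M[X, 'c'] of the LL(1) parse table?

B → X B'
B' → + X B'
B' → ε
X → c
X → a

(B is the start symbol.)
X → c

To find M[X, 'c'], we find productions for X where 'c' is in the predict set (PREDICT(N → α) = (FIRST(α) \ {ε}) ∪ (FOLLOW(N) if α ⇒* ε)).

X → c: PREDICT = { 'c' }
  'c' is in predict set, so this production goes in M[X, 'c']
X → a: PREDICT = { 'a' }

M[X, 'c'] = X → c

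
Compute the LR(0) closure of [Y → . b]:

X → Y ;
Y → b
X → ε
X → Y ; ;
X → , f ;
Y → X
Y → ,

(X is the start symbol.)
To compute CLOSURE, for each item [A → α.Bβ] where B is a non-terminal, add [B → .γ] for all productions B → γ; repeat for the newly added items until nothing changes.

Start with: [Y → . b]
The dot precedes the terminal b, so nothing is added.

CLOSURE = { [Y → . b] }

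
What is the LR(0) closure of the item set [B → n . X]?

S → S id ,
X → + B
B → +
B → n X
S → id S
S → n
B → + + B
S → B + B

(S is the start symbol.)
Start with: [B → n . X]
  [B → n . X] has the dot before X: add [X → . + B]
No further items can be added.

CLOSURE = { [B → n . X], [X → . + B] }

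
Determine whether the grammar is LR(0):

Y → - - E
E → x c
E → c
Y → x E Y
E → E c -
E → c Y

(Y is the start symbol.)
A grammar is LR(0) if no state in the canonical LR(0) collection has:
  - both a shift item (dot before a terminal) and a complete item (shift-reduce conflict), or
  - two or more complete items (reduce-reduce conflict; the accept item [Y' → Y .] counts as a complete item here).

Augment with Y' → Y and build the canonical LR(0) collection (I0 = CLOSURE({[Y' → . Y]}), then GOTO on every symbol after a dot until no new states appear). It has 14 states:
  I0: { [Y → . - - E], [Y → . x E Y], [Y' → . Y] }  — shift
  I1: { [Y → - . - E] }  — shift
  I2: { [Y' → Y .] }  — accept
  I3: { [E → . E c -], [E → . c Y], [E → . c], [E → . x c], [Y → x . E Y] }  — shift
  I4: { [E → E . c -], [Y → . - - E], [Y → . x E Y], [Y → x E . Y] }  — shift
  I5: { [E → c . Y], [E → c .], [Y → . - - E], [Y → . x E Y] }  — shift, reduce
  I6: { [E → x . c] }  — shift
  I7: { [E → x c .] }  — reduce
  I8: { [E → c Y .] }  — reduce
  I9: { [Y → x E Y .] }  — reduce
  I10: { [E → E c . -] }  — shift
  I11: { [E → E c - .] }  — reduce
  I12: { [E → . E c -], [E → . c Y], [E → . c], [E → . x c], [Y → - - . E] }  — shift
  I13: { [E → E . c -], [Y → - - E .] }  — shift, reduce

Conflict in state I5:
  Shift-reduce conflict between [E → c .] and [Y → . - - E]
So the grammar is NOT LR(0).

Answer: No. Shift-reduce conflict between [E → c .] and [Y → . - - E]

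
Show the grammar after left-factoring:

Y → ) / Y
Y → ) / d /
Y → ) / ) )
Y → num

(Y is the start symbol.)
Left-factoring transforms A → αβ₁ | αβ₂ into A → αA' and A' → β₁ | β₂
(α is the longest common prefix among the alternatives). Repeat until
no nonterminal has two alternatives with a common prefix.

Round 1: Y has alternatives sharing prefix ') /'. Introduce Y': Y → ) / Y'
  Add: Y' → Y
  Add: Y' → d /
  Add: Y' → ) )

No remaining common prefixes — done.

Resulting grammar:
Y → ) / Y'
Y' → Y
Y' → d /
Y' → ) )
Y → num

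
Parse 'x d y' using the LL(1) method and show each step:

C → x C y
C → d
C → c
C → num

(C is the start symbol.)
LL(1) parsing maintains a stack (initially the start symbol over $) and the input. At each step: if the stack top is a terminal, match it against the current input token; if it is a non-terminal N, replace it with the RHS of M[N, lookahead] (the unique production whose predict set contains the lookahead).

Stack is shown with the top on the left.

Stack    Input    Action
------------------------
C $      x d y $  output C → x C y
x C y $  x d y $  match 'x'
C y $    d y $    output C → d
d y $    d y $    match 'd'
y $      y $      match 'y'
$        $        accept

The string is accepted.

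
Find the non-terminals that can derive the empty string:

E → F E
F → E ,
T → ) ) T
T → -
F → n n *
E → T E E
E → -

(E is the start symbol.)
A non-terminal is nullable if it can derive ε (the empty string): either it has an ε-production, or it has a production whose right-hand side consists entirely of nullable non-terminals.

There are no ε-productions, so no non-terminal can derive ε.
No non-terminals are nullable.

Answer: None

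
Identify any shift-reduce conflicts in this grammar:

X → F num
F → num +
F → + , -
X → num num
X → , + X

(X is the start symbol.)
No shift-reduce conflicts

A shift-reduce conflict occurs when an LR(0) state has both:
  - a complete (reduce) item [A → α .] (dot at the end), and
  - a shift item [B → β . c γ] (dot before a terminal).

Augment with X' → X and build the canonical LR(0) collection (I0 = CLOSURE({[X' → . X]}), then GOTO on every symbol after a dot until no new states appear). It has 13 states:
  I0: { [F → . + , -], [F → . num +], [X → . , + X], [X → . F num], [X → . num num], [X' → . X] }  — shift
  I1: { [F → + . , -] }  — shift
  I2: { [X → , . + X] }  — shift
  I3: { [X → F . num] }  — shift
  I4: { [X' → X .] }  — accept
  I5: { [F → num . +], [X → num . num] }  — shift
  I6: { [F → num + .] }  — reduce
  I7: { [X → num num .] }  — reduce
  I8: { [X → F num .] }  — reduce
  I9: { [F → . + , -], [F → . num +], [X → , + . X], [X → . , + X], [X → . F num], [X → . num num] }  — shift
  I10: { [X → , + X .] }  — reduce
  I11: { [F → + , . -] }  — shift
  I12: { [F → + , - .] }  — reduce

No state contains both a complete item and a shift item.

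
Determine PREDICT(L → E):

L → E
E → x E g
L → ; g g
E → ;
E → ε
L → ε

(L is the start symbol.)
{ $, ';', 'x' }

PREDICT(L → E) = (FIRST(RHS) \ {ε}) ∪ (FOLLOW(L) if ε ∈ FIRST(RHS), i.e. RHS ⇒* ε)
FIRST(E) = { ';', 'x', ε }
FIRST(E) = { ';', 'x', ε }
ε ∈ FIRST(E) (the right-hand side is nullable), so add FOLLOW(L) = { $ }
PREDICT(L → E) = { $, ';', 'x' }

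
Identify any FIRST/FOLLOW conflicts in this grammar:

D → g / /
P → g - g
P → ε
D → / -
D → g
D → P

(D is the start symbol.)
A FIRST/FOLLOW conflict occurs when a non-terminal N has a nullable alternative N → β (β ⇒* ε) and another alternative N → α with FIRST(α) ∩ FOLLOW(N) ≠ ∅: on such a lookahead the parser cannot decide between expanding α and letting N vanish via β.

Nullable non-terminals: D, P.
FIRST sets used below: FIRST(P) = { 'g', ε }

D: nullable alternative(s) D → P; FOLLOW(D) = { $ }
  D → g / /: FIRST \ {ε} = { 'g' } — disjoint from FOLLOW(D)
  D → / -: FIRST \ {ε} = { '/' } — disjoint from FOLLOW(D)
  D → g: FIRST \ {ε} = { 'g' } — disjoint from FOLLOW(D)
  D → P: FIRST \ {ε} = { 'g' } — this is the only nullable alternative, skip

P: nullable alternative(s) P → ε; FOLLOW(P) = { $ }
  P → g - g: FIRST \ {ε} = { 'g' } — disjoint from FOLLOW(P)
  P → ε: FIRST \ {ε} = { } — this is the only nullable alternative, skip

No FIRST/FOLLOW conflicts found.

Answer: No FIRST/FOLLOW conflicts.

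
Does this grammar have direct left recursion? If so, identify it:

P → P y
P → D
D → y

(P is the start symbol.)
Yes, P is left-recursive

Direct left recursion occurs when N → N α for some non-terminal N (the right-hand side begins with the left-hand side itself).

P → P y: LEFT RECURSIVE (starts with P)
P → D: starts with D
D → y: starts with y

The grammar has direct left recursion on: P.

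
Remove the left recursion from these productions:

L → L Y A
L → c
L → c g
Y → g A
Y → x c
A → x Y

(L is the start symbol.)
L → c L'
L → c g L'
L' → Y A L'
L' → ε
Y → g A
Y → x c
A → x Y

L is directly left-recursive. The standard transformation for
  A → A α₁ | ... | A α_m | β₁ | ... | β_n
is
  A  → β₁ A' | ... | β_n A'
  A' → α₁ A' | ... | α_m A' | ε

L → c becomes L → c L'
L → c g becomes L → c g L'
L → L Y A becomes L' → Y A L'
Add L' → ε

Productions for other non-terminals are unchanged:
  Y → g A
  Y → x c
  A → x Y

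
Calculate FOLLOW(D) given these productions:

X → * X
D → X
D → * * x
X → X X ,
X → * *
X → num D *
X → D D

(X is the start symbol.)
In X → num D *: D is followed by '*', add FIRST('*') \ {ε} = { '*' }
In X → D D: D is followed by D, add FIRST(D) \ {ε} = { '*', 'num' }
In X → D D: D is at the end, add FOLLOW(X)

The FOLLOW sets referred to above (computed the same way, to a fixed point):
  FOLLOW(X) = { $, '*', ',', 'num' }

Taking the union: FOLLOW(D) = { $, '*', ',', 'num' }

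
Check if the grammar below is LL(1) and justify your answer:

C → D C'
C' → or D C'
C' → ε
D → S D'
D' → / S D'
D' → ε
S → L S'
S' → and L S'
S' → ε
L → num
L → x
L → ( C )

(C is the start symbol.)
Yes, the grammar is LL(1).

A grammar is LL(1) if for each non-terminal N with multiple productions, the predict sets of those productions are pairwise disjoint, where PREDICT(N → α) = (FIRST(α) \ {ε}) ∪ (FOLLOW(N) if α ⇒* ε).

Relevant sets:
  FOLLOW(C') = { $, ')' }
  FOLLOW(D') = { $, ')', 'or' }
  FOLLOW(S') = { $, ')', '/', 'or' }

For C':
  PREDICT(C' → or D C') = { 'or' }
  PREDICT(C' → ε) = { $, ')' }
For D':
  PREDICT(D' → '/' S D') = { '/' }
  PREDICT(D' → ε) = { $, ')', 'or' }
For S':
  PREDICT(S' → and L S') = { 'and' }
  PREDICT(S' → ε) = { $, ')', '/', 'or' }
For L:
  PREDICT(L → num) = { 'num' }
  PREDICT(L → x) = { 'x' }
  PREDICT(L → '(' C ')') = { '(' }
C, D, S have a single production, so nothing to check there.

All predict sets are disjoint. The grammar IS LL(1).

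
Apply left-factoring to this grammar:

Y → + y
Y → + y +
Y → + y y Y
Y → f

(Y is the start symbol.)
Y → + y Y'
Y' → ε
Y' → +
Y' → y Y
Y → f

Left-factoring transforms A → αβ₁ | αβ₂ into A → αA' and A' → β₁ | β₂
(α is the longest common prefix among the alternatives). Repeat until
no nonterminal has two alternatives with a common prefix.

Round 1: Y has alternatives sharing prefix '+ y'. Introduce Y': Y → + y Y'
  Add: Y' → ε
  Add: Y' → +
  Add: Y' → y Y

No remaining common prefixes — done.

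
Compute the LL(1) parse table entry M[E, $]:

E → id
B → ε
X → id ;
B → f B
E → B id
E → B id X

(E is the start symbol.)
To find M[E, $], we find productions for E where $ is in the predict set (PREDICT(N → α) = (FIRST(α) \ {ε}) ∪ (FOLLOW(N) if α ⇒* ε)).

Relevant sets:
  FIRST(B) = { 'f', ε }

E → id: PREDICT = { 'id' }
E → B id: PREDICT = { 'f', 'id' }
E → B id X: PREDICT = { 'f', 'id' }

M[E, $] is empty (no production applies)

Answer: Empty (error entry)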